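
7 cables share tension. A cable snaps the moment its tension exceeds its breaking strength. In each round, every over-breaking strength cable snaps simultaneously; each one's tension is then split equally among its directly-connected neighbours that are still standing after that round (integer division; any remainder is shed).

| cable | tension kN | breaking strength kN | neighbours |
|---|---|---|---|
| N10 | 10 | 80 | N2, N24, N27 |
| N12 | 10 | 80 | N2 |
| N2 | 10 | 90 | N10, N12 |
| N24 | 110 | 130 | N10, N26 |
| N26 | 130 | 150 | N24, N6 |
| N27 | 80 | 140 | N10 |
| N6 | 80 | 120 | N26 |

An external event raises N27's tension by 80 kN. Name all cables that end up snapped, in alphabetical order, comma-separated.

Round 1 — N27 at 160 > 140. N27 snaps.
  N27 sheds 160 kN to N10: 160 each.
    N10: 10+160 = 170 > 80
Round 2 — N10 snaps.
  N10 sheds 170 kN to N2, N24: 85 each.
    N2: 10+85 = 95 > 90
    N24: 110+85 = 195 > 130
Round 3 — N2, N24 snap.
  N2 sheds 95 kN to N12: 95 each.
    N12: 10+95 = 105 > 80
  N24 sheds 195 kN to N26: 195 each.
    N26: 130+195 = 325 > 150
Round 4 — N12, N26 snap.
  N12 sheds 105 kN: no online neighbours, lost.
  N26 sheds 325 kN to N6: 325 each.
    N6: 80+325 = 405 > 120
Round 5 — N6 snaps.
  N6 sheds 405 kN: no online neighbours, lost.
No further breaks.

N10, N12, N2, N24, N26, N27, N6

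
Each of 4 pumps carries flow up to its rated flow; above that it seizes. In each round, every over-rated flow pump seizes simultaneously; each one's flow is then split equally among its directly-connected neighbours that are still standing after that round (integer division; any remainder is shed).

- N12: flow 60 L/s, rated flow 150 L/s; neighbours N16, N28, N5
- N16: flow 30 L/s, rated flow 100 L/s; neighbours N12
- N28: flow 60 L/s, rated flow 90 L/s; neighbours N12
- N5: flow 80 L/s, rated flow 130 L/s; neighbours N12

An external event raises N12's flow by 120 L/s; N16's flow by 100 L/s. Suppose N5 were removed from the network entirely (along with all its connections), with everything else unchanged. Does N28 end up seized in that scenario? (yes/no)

With N5 removed:
Round 1 — N12 at 180 > 150; N16 at 130 > 100. N12, N16 seize.
  N12 sheds 180 L/s to N28: 180 each.
    N28: 60+180 = 240 > 90
  N16 sheds 130 L/s: no online neighbours, lost.
Round 2 — N28 seizes.
  N28 sheds 240 L/s: no online neighbours, lost.
No further seizures.

yes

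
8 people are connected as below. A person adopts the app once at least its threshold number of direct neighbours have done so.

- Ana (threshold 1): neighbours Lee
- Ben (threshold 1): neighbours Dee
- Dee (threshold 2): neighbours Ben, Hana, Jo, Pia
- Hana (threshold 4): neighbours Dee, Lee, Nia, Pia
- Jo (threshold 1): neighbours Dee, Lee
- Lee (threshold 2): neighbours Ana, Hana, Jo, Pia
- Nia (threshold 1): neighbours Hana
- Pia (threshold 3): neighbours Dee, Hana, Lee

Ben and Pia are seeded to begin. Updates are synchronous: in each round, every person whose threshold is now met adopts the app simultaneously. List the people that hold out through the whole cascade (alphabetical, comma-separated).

Round 1 — Ben, Pia adopt the app (initial).
Round 2 — checking thresholds:
  Dee: 2 of 4 neighbours ≥ 2, adopts the app.
  Hana: 1 of 4 neighbours < 4, holds.
  Lee: 1 of 4 neighbours < 2, holds.
Round 3 — checking thresholds:
  Hana: 2 of 4 neighbours < 4, holds.
  Jo: 1 of 2 neighbours ≥ 1, adopts the app.
  Lee: 1 of 4 neighbours < 2, holds.
Round 4 — checking thresholds:
  Hana: 2 of 4 neighbours < 4, holds.
  Lee: 2 of 4 neighbours ≥ 2, adopts the app.
Round 5 — checking thresholds:
  Ana: 1 of 1 neighbours ≥ 1, adopts the app.
  Hana: 3 of 4 neighbours < 4, holds.
Round 6 — no new adoptions; cascade stops.

Hana, Nia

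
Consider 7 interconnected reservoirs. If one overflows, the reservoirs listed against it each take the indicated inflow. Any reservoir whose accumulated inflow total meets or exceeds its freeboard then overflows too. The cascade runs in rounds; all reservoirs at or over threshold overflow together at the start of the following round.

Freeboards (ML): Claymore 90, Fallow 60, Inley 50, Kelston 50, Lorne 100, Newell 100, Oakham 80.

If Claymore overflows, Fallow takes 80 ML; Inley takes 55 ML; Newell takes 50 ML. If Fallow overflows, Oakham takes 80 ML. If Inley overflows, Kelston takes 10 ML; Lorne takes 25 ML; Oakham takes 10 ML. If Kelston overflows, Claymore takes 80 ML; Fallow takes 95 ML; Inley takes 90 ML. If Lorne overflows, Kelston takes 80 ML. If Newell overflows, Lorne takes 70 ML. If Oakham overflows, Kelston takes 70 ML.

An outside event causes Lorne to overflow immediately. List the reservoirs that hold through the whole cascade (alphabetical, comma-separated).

Claymore, Newell

Round 1 — Lorne overflows (initial).
  Kelston: +80 → 80 ≥ 50
Round 2 — Kelston overflows.
  Claymore: +80 → 80 < 90
  Fallow: +95 → 95 ≥ 60
  Inley: +90 → 90 ≥ 50
Round 3 — Fallow, Inley overflow.
  Oakham: +80+10 → 90 ≥ 80
Round 4 — Oakham overflows.
No further overflows.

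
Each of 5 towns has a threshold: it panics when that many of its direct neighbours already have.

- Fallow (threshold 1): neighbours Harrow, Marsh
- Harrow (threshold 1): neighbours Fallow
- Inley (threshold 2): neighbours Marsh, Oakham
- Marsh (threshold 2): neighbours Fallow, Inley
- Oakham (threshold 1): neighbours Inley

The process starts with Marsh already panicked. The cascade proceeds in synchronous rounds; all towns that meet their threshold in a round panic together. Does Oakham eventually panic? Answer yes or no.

Round 1 — Marsh panics (initial).
Round 2 — checking thresholds:
  Fallow: 1 of 2 neighbours ≥ 1, panics.
  Inley: 1 of 2 neighbours < 2, not yet.
Round 3 — checking thresholds:
  Harrow: 1 of 1 neighbours ≥ 1, panics.
  Inley: 1 of 2 neighbours < 2, not yet.
Round 4 — no new panics; cascade stops.

no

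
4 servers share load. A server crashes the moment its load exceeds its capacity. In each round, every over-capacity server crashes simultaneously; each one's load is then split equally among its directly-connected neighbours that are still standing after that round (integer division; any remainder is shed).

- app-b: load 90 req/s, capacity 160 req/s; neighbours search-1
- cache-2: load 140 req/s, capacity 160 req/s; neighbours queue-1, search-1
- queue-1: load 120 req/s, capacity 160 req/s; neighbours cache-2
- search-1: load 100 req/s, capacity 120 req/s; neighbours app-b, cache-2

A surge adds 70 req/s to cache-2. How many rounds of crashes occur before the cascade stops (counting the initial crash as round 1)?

Round 1 — cache-2 at 210 > 160. cache-2 crashes.
  cache-2 sheds 210 req/s to queue-1, search-1: 105 each.
    queue-1: 120+105 = 225 > 160
    search-1: 100+105 = 205 > 120
Round 2 — queue-1, search-1 crash.
  queue-1 sheds 225 req/s: no online neighbours, lost.
  search-1 sheds 205 req/s to app-b: 205 each.
    app-b: 90+205 = 295 > 160
Round 3 — app-b crashes.
  app-b sheds 295 req/s: no online neighbours, lost.
No further crashes.

3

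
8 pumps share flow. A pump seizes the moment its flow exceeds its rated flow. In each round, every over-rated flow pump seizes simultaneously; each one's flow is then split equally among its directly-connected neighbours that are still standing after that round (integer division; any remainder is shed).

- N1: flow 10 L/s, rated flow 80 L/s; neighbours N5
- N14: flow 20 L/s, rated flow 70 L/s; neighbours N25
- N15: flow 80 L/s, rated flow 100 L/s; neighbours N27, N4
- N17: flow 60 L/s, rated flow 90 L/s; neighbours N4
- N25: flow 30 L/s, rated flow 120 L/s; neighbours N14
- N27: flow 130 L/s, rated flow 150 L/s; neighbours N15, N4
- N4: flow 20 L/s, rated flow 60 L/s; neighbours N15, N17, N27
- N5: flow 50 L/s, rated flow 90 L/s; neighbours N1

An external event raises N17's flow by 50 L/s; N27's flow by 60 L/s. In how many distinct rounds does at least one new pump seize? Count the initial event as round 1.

Round 1 — N17 at 110 > 90; N27 at 190 > 150. N17, N27 seize.
  N17 sheds 110 L/s to N4: 110 each.
    N4: 20+110 = 130 > 60
  N27 sheds 190 L/s to N15, N4: 95 each.
    N15: 80+95 = 175 > 100
    N4: 130+95 = 225 > 60
Round 2 — N15, N4 seize.
  N15 sheds 175 L/s: no online neighbours, lost.
  N4 sheds 225 L/s: no online neighbours, lost.
No further seizures.

2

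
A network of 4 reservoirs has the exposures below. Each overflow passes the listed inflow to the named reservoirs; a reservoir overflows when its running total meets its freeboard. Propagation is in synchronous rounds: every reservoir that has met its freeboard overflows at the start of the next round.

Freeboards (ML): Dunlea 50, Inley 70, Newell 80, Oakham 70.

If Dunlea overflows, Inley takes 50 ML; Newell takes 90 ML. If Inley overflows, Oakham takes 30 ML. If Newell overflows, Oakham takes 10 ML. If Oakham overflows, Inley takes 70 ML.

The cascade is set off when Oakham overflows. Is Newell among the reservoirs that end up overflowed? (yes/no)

Round 1 — Oakham overflows (initial).
  Inley: +70 → 70 ≥ 70
Round 2 — Inley overflows.
No further overflows.

no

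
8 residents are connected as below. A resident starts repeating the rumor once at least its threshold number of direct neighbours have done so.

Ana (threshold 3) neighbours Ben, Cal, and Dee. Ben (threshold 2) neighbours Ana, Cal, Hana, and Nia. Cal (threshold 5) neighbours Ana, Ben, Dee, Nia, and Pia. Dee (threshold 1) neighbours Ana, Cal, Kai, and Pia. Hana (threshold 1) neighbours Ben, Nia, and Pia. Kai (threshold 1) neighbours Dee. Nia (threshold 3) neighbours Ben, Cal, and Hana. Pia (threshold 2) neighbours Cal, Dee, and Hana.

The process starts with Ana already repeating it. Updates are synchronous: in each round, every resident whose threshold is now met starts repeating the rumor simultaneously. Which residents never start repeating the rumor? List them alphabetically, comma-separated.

Round 1 — Ana starts repeating the rumor (initial).
Round 2 — checking thresholds:
  Ben: 1 of 4 neighbours < 2, below threshold.
  Cal: 1 of 5 neighbours < 5, below threshold.
  Dee: 1 of 4 neighbours ≥ 1, starts repeating the rumor.
Round 3 — checking thresholds:
  Ben: 1 of 4 neighbours < 2, below threshold.
  Cal: 2 of 5 neighbours < 5, below threshold.
  Kai: 1 of 1 neighbours ≥ 1, starts repeating the rumor.
  Pia: 1 of 3 neighbours < 2, below threshold.
Round 4 — no new spreads; cascade stops.

Ben, Cal, Hana, Nia, Pia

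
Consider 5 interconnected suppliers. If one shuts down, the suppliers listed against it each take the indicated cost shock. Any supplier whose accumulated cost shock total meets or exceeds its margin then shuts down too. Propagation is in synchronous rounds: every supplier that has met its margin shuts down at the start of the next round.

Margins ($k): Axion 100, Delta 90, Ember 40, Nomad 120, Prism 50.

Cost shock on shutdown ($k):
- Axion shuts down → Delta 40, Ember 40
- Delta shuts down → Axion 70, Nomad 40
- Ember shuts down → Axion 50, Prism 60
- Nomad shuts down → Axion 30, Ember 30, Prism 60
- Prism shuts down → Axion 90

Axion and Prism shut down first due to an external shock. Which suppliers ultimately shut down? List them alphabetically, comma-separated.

Round 1 — Axion, Prism shut down (initial).
  Delta: +40 → 40 < 90
  Ember: +40 → 40 ≥ 40
Round 2 — Ember shuts down.
No further shutdowns.

Axion, Ember, Prism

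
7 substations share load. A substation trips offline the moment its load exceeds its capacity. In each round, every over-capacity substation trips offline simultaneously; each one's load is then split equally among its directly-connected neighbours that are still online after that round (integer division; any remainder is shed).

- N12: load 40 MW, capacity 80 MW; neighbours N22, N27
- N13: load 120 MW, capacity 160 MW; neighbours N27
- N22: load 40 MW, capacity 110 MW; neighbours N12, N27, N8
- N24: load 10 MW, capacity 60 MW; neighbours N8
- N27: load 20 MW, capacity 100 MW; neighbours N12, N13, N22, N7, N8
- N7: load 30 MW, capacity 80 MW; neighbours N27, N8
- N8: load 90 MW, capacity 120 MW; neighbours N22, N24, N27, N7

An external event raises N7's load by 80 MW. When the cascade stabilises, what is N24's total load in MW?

Round 1 — N7 at 110 > 80. N7 trips offline.
  N7 sheds 110 MW to N27, N8: 55 each.
    N27: 20+55 = 75 ≤ 100
    N8: 90+55 = 145 > 120
Round 2 — N8 trips offline.
  N8 sheds 145 MW to N22, N24, N27: 48 each (1 lost).
    N22: 40+48 = 88 ≤ 110
    N24: 10+48 = 58 ≤ 60
    N27: 75+48 = 123 > 100
Round 3 — N27 trips offline.
  N27 sheds 123 MW to N12, N13, N22: 41 each.
    N12: 40+41 = 81 > 80
    N13: 120+41 = 161 > 160
    N22: 88+41 = 129 > 110
Round 4 — N12, N13, N22 trip offline.
  N12 sheds 81 MW: no online neighbours, lost.
  N13 sheds 161 MW: no online neighbours, lost.
  N22 sheds 129 MW: no online neighbours, lost.
No further trips.

58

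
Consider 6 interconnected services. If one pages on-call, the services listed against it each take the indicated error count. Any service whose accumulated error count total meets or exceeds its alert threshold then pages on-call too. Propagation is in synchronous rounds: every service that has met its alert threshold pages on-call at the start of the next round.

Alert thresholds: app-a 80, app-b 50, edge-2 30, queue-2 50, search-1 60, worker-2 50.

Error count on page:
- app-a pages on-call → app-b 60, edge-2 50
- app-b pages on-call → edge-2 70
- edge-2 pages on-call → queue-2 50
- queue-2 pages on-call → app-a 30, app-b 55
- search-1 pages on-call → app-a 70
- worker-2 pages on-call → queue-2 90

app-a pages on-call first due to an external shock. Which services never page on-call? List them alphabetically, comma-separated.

Round 1 — app-a pages on-call (initial).
  app-b: +60 → 60 ≥ 50
  edge-2: +50 → 50 ≥ 30
Round 2 — app-b, edge-2 page on-call.
  queue-2: +50 → 50 ≥ 50
Round 3 — queue-2 pages on-call.
No further pages.

search-1, worker-2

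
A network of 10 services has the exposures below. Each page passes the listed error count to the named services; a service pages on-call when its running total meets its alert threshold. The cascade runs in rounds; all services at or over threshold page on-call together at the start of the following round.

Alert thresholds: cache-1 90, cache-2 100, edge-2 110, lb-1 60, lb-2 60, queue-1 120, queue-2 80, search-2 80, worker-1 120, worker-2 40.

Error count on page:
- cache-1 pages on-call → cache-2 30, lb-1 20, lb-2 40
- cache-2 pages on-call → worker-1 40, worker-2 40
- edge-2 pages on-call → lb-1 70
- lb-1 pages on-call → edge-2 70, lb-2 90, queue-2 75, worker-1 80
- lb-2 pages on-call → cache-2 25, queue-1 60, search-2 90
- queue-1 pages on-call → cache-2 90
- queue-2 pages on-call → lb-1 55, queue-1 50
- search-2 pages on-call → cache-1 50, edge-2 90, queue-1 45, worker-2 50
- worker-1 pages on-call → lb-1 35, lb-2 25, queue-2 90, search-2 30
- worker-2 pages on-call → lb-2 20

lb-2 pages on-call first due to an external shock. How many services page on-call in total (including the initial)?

Round 1 — lb-2 pages on-call (initial).
  cache-2: +25 → 25 < 100
  queue-1: +60 → 60 < 120
  search-2: +90 → 90 ≥ 80
Round 2 — search-2 pages on-call.
  cache-1: +50 → 50 < 90
  edge-2: +90 → 90 < 110
  queue-1: +45 → 105 < 120
  worker-2: +50 → 50 ≥ 40
Round 3 — worker-2 pages on-call.
No further pages.

3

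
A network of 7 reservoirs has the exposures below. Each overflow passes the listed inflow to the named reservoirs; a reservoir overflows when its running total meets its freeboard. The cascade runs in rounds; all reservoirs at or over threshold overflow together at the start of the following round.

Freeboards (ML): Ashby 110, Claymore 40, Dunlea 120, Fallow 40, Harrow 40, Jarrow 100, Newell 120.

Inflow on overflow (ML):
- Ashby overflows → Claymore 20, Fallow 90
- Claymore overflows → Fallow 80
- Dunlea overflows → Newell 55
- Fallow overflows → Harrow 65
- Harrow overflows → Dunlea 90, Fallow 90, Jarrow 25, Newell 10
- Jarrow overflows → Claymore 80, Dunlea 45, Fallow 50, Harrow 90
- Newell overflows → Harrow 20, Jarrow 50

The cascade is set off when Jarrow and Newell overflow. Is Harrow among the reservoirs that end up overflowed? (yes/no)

Round 1 — Jarrow, Newell overflow (initial).
  Claymore: +80 → 80 ≥ 40
  Dunlea: +45 → 45 < 120
  Fallow: +50 → 50 ≥ 40
  Harrow: +90+20 → 110 ≥ 40
Round 2 — Claymore, Fallow, Harrow overflow.
  Dunlea: +90 → 135 ≥ 120
Round 3 — Dunlea overflows.
No further overflows.

yes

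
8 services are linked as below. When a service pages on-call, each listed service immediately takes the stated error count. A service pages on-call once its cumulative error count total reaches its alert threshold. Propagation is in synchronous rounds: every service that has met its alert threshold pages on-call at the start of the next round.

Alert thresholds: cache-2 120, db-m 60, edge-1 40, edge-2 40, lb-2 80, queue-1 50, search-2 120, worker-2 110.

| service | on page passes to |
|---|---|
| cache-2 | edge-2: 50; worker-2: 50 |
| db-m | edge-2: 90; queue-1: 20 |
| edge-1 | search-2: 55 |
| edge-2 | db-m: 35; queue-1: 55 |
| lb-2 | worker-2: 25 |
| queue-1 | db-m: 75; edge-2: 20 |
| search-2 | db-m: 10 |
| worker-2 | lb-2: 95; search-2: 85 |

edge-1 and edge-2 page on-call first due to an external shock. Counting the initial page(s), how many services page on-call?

4

Round 1 — edge-1, edge-2 page on-call (initial).
  db-m: +35 → 35 < 60
  queue-1: +55 → 55 ≥ 50
  search-2: +55 → 55 < 120
Round 2 — queue-1 pages on-call.
  db-m: +75 → 110 ≥ 60
Round 3 — db-m pages on-call.
No further pages.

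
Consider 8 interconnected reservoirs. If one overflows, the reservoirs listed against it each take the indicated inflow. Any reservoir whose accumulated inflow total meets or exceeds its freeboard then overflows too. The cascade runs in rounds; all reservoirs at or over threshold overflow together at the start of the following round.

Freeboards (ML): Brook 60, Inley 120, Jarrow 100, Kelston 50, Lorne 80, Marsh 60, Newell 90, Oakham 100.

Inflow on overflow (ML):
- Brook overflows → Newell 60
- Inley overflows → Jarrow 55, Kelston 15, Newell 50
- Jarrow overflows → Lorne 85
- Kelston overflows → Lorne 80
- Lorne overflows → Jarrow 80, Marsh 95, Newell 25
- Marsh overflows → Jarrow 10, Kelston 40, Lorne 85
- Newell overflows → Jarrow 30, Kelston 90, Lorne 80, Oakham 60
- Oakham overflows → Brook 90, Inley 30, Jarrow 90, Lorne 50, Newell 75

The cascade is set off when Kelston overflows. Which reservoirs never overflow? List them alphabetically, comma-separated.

Brook, Inley, Jarrow, Newell, Oakham

Round 1 — Kelston overflows (initial).
  Lorne: +80 → 80 ≥ 80
Round 2 — Lorne overflows.
  Jarrow: +80 → 80 < 100
  Marsh: +95 → 95 ≥ 60
  Newell: +25 → 25 < 90
Round 3 — Marsh overflows.
  Jarrow: +10 → 90 < 100
No further overflows.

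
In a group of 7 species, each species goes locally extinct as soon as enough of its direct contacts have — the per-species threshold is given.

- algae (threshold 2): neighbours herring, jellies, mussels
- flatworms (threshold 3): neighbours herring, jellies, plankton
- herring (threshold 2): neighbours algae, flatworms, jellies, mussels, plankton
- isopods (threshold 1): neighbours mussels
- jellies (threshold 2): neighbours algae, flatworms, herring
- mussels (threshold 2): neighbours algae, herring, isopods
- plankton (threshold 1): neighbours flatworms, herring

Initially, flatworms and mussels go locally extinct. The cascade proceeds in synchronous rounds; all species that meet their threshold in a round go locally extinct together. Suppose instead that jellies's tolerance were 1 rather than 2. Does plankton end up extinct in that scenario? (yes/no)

With jellies's tolerance at 1:
Round 1 — flatworms, mussels go locally extinct (initial).
Round 2 — checking thresholds:
  algae: 1 of 3 neighbours < 2, holds.
  herring: 2 of 5 neighbours ≥ 2, goes locally extinct.
  isopods: 1 of 1 neighbours ≥ 1, goes locally extinct.
  jellies: 1 of 3 neighbours ≥ 1, goes locally extinct.
  plankton: 1 of 2 neighbours ≥ 1, goes locally extinct.
Round 3 — checking thresholds:
  algae: 3 of 3 neighbours ≥ 2, goes locally extinct.
Round 4 — no new extinctions; cascade stops.

yes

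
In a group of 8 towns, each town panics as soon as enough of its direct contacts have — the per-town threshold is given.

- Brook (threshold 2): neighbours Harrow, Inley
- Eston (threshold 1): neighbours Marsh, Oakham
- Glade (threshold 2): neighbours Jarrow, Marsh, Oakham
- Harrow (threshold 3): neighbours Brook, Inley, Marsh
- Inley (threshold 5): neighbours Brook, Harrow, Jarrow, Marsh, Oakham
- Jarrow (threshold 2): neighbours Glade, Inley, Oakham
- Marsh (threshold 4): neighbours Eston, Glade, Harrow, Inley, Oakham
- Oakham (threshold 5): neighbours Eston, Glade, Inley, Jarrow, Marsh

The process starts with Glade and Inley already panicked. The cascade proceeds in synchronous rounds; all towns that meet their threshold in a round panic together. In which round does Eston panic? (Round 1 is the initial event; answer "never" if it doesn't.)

never

Round 1 — Glade, Inley panic (initial).
Round 2 — checking thresholds:
  Brook: 1 of 2 neighbours < 2, not yet.
  Harrow: 1 of 3 neighbours < 3, not yet.
  Jarrow: 2 of 3 neighbours ≥ 2, panics.
  Marsh: 2 of 5 neighbours < 4, not yet.
  Oakham: 2 of 5 neighbours < 5, not yet.
Round 3 — no new panics; cascade stops.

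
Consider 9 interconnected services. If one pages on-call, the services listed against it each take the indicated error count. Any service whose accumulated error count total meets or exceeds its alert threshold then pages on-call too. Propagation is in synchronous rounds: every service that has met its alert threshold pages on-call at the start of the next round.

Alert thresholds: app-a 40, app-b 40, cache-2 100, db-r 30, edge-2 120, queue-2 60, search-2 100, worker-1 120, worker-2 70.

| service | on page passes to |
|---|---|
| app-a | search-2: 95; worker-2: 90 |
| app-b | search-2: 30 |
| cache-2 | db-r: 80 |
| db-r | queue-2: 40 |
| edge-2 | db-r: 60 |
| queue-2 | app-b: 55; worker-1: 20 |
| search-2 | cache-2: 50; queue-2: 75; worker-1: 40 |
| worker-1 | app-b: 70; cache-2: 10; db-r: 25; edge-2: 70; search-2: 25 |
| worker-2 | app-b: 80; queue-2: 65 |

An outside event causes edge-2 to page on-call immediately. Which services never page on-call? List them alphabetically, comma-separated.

app-a, app-b, cache-2, queue-2, search-2, worker-1, worker-2

Round 1 — edge-2 pages on-call (initial).
  db-r: +60 → 60 ≥ 30
Round 2 — db-r pages on-call.
  queue-2: +40 → 40 < 60
No further pages.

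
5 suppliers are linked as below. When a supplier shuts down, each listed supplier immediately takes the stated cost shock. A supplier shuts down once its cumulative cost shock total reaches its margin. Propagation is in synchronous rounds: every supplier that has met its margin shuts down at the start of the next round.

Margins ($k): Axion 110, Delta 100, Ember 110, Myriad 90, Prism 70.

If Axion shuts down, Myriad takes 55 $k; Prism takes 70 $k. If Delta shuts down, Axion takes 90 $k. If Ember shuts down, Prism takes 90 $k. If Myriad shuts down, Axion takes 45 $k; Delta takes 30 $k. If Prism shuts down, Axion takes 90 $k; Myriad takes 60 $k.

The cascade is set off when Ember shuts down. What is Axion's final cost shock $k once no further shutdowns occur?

Round 1 — Ember shuts down (initial).
  Prism: +90 → 90 ≥ 70
Round 2 — Prism shuts down.
  Axion: +90 → 90 < 110
  Myriad: +60 → 60 < 90
No further shutdowns.

90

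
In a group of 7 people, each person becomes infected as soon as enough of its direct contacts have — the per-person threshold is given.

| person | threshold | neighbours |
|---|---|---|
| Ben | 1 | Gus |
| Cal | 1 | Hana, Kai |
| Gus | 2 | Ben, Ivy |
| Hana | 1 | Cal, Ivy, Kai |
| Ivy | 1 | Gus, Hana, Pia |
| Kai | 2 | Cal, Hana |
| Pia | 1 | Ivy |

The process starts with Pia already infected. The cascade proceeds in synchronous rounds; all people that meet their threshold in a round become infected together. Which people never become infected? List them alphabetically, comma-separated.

Ben, Gus

Round 1 — Pia becomes infected (initial).
Round 2 — checking thresholds:
  Ivy: 1 of 3 neighbours ≥ 1, becomes infected.
Round 3 — checking thresholds:
  Gus: 1 of 2 neighbours < 2, holds.
  Hana: 1 of 3 neighbours ≥ 1, becomes infected.
Round 4 — checking thresholds:
  Cal: 1 of 2 neighbours ≥ 1, becomes infected.
  Gus: 1 of 2 neighbours < 2, holds.
  Kai: 1 of 2 neighbours < 2, holds.
Round 5 — checking thresholds:
  Gus: 1 of 2 neighbours < 2, holds.
  Kai: 2 of 2 neighbours ≥ 2, becomes infected.
Round 6 — no new infections; cascade stops.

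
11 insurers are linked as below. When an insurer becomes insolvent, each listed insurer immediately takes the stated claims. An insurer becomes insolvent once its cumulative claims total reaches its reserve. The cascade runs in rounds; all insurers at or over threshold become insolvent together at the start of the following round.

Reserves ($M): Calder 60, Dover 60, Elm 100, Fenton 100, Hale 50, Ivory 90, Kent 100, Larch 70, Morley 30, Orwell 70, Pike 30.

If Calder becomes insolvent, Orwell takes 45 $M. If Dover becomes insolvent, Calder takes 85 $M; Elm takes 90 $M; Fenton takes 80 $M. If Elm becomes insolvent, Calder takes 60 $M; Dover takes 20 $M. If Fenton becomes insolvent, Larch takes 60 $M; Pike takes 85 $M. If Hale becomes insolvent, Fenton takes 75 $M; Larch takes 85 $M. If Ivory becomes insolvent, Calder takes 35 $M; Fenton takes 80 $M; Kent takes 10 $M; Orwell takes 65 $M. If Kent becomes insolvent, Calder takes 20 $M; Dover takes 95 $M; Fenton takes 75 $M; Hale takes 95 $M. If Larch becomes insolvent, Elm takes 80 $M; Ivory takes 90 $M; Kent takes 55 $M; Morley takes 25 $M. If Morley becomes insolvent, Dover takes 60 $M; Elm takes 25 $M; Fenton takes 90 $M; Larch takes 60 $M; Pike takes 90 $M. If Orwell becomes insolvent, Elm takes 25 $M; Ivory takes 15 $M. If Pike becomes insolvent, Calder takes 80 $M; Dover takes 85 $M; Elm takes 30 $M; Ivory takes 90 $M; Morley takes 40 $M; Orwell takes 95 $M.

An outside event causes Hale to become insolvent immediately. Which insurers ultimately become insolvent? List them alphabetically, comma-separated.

Calder, Dover, Elm, Fenton, Hale, Ivory, Larch, Morley, Orwell, Pike

Round 1 — Hale becomes insolvent (initial).
  Fenton: +75 → 75 < 100
  Larch: +85 → 85 ≥ 70
Round 2 — Larch becomes insolvent.
  Elm: +80 → 80 < 100
  Ivory: +90 → 90 ≥ 90
  Kent: +55 → 55 < 100
  Morley: +25 → 25 < 30
Round 3 — Ivory becomes insolvent.
  Calder: +35 → 35 < 60
  Fenton: +80 → 155 ≥ 100
  Kent: +10 → 65 < 100
  Orwell: +65 → 65 < 70
Round 4 — Fenton becomes insolvent.
  Pike: +85 → 85 ≥ 30
Round 5 — Pike becomes insolvent.
  Calder: +80 → 115 ≥ 60
  Dover: +85 → 85 ≥ 60
  Elm: +30 → 110 ≥ 100
  Morley: +40 → 65 ≥ 30
  Orwell: +95 → 160 ≥ 70
Round 6 — Calder, Dover, Elm, Morley, Orwell become insolvent.
No further insolvencies.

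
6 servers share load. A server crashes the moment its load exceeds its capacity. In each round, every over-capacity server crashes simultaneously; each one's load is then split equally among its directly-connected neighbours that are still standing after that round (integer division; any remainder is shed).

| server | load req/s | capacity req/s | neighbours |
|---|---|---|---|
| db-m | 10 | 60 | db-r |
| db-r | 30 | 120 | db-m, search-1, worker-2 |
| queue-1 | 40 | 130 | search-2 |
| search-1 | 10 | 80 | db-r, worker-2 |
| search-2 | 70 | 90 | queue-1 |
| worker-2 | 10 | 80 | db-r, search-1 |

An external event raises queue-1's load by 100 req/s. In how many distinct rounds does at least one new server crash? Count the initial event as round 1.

Round 1 — queue-1 at 140 > 130. queue-1 crashes.
  queue-1 sheds 140 req/s to search-2: 140 each.
    search-2: 70+140 = 210 > 90
Round 2 — search-2 crashes.
  search-2 sheds 210 req/s: no online neighbours, lost.
No further crashes.

2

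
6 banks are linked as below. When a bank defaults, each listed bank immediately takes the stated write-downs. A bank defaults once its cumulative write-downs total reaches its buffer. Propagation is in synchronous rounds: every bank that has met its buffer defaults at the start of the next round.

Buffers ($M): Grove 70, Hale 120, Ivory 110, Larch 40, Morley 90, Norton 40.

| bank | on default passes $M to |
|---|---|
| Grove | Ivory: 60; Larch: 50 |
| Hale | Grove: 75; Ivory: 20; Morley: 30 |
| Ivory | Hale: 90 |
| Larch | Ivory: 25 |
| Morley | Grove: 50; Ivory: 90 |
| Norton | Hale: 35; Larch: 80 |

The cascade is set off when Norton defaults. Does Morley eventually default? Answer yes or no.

Round 1 — Norton defaults (initial).
  Hale: +35 → 35 < 120
  Larch: +80 → 80 ≥ 40
Round 2 — Larch defaults.
  Ivory: +25 → 25 < 110
No further defaults.

no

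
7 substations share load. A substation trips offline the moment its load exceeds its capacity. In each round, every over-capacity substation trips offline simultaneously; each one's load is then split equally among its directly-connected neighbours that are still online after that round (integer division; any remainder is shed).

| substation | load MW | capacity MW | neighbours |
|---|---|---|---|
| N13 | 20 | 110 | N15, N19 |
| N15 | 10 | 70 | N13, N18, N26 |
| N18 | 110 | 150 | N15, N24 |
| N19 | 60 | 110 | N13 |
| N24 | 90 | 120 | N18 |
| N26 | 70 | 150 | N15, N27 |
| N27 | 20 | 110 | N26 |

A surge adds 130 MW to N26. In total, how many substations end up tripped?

5

Round 1 — N26 at 200 > 150. N26 trips offline.
  N26 sheds 200 MW to N15, N27: 100 each.
    N15: 10+100 = 110 > 70
    N27: 20+100 = 120 > 110
Round 2 — N15, N27 trip offline.
  N15 sheds 110 MW to N13, N18: 55 each.
    N13: 20+55 = 75 ≤ 110
    N18: 110+55 = 165 > 150
  N27 sheds 120 MW: no online neighbours, lost.
Round 3 — N18 trips offline.
  N18 sheds 165 MW to N24: 165 each.
    N24: 90+165 = 255 > 120
Round 4 — N24 trips offline.
  N24 sheds 255 MW: no online neighbours, lost.
No further trips.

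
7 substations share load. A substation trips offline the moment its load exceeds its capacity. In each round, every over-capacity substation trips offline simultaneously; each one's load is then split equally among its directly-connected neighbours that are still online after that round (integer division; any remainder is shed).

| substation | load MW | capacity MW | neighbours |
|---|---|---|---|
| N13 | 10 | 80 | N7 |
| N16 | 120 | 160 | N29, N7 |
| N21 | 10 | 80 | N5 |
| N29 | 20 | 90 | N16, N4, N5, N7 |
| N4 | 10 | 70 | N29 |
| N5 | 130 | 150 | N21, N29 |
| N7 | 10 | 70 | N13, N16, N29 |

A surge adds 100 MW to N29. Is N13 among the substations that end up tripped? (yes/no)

Round 1 — N29 at 120 > 90. N29 trips offline.
  N29 sheds 120 MW to N16, N4, N5, N7: 30 each.
    N16: 120+30 = 150 ≤ 160
    N4: 10+30 = 40 ≤ 70
    N5: 130+30 = 160 > 150
    N7: 10+30 = 40 ≤ 70
Round 2 — N5 trips offline.
  N5 sheds 160 MW to N21: 160 each.
    N21: 10+160 = 170 > 80
Round 3 — N21 trips offline.
  N21 sheds 170 MW: no online neighbours, lost.
No further trips.

no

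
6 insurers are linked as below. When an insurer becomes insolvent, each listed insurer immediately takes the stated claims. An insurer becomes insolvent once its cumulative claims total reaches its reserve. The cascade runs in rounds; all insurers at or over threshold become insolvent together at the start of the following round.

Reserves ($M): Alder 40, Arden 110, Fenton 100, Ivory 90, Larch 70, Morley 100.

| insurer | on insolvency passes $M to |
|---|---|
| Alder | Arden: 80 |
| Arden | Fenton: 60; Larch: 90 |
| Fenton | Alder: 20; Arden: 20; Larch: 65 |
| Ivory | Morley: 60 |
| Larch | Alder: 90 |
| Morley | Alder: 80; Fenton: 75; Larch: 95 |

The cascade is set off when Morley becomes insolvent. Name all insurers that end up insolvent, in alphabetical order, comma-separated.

Round 1 — Morley becomes insolvent (initial).
  Alder: +80 → 80 ≥ 40
  Fenton: +75 → 75 < 100
  Larch: +95 → 95 ≥ 70
Round 2 — Alder, Larch become insolvent.
  Arden: +80 → 80 < 110
No further insolvencies.

Alder, Larch, Morley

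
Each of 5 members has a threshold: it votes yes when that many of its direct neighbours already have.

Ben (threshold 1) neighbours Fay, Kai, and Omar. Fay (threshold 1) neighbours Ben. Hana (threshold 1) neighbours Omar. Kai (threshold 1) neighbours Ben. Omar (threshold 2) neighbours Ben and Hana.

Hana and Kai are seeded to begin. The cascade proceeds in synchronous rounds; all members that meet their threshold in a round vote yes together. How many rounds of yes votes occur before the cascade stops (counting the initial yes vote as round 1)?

Round 1 — Hana, Kai vote yes (initial).
Round 2 — checking thresholds:
  Ben: 1 of 3 neighbours ≥ 1, votes yes.
  Omar: 1 of 2 neighbours < 2, not yet.
Round 3 — checking thresholds:
  Fay: 1 of 1 neighbours ≥ 1, votes yes.
  Omar: 2 of 2 neighbours ≥ 2, votes yes.
Round 4 — no new yes votes; cascade stops.

3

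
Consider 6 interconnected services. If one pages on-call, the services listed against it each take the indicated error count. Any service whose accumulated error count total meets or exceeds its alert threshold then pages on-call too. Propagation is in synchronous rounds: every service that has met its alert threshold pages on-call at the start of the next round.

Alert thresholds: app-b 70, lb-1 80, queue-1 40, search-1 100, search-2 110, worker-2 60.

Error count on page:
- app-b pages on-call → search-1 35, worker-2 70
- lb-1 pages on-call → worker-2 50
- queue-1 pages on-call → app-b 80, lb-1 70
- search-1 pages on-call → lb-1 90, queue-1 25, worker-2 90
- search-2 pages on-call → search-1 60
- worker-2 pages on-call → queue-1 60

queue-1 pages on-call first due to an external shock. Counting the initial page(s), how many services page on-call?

Round 1 — queue-1 pages on-call (initial).
  app-b: +80 → 80 ≥ 70
  lb-1: +70 → 70 < 80
Round 2 — app-b pages on-call.
  search-1: +35 → 35 < 100
  worker-2: +70 → 70 ≥ 60
Round 3 — worker-2 pages on-call.
No further pages.

3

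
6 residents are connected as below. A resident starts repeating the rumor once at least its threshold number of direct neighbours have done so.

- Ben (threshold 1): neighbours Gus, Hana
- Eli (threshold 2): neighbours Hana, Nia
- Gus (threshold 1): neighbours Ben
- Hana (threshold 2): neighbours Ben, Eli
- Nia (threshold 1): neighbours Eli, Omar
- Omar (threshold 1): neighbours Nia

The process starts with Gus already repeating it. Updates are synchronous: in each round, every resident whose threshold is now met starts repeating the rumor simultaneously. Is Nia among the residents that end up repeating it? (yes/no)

no

Round 1 — Gus starts repeating the rumor (initial).
Round 2 — checking thresholds:
  Ben: 1 of 2 neighbours ≥ 1, starts repeating the rumor.
Round 3 — no new spreads; cascade stops.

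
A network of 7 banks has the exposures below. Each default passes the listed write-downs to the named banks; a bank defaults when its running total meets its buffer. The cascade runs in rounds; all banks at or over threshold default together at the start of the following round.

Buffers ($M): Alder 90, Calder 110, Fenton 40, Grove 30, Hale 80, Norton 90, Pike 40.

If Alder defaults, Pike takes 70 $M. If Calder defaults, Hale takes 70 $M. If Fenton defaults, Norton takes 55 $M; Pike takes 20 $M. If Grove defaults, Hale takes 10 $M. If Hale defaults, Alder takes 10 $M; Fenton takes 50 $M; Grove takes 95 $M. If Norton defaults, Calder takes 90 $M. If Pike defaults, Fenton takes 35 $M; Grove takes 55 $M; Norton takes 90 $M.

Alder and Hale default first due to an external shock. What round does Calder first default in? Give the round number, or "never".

never

Round 1 — Alder, Hale default (initial).
  Fenton: +50 → 50 ≥ 40
  Grove: +95 → 95 ≥ 30
  Pike: +70 → 70 ≥ 40
Round 2 — Fenton, Grove, Pike default.
  Norton: +55+90 → 145 ≥ 90
Round 3 — Norton defaults.
  Calder: +90 → 90 < 110
No further defaults.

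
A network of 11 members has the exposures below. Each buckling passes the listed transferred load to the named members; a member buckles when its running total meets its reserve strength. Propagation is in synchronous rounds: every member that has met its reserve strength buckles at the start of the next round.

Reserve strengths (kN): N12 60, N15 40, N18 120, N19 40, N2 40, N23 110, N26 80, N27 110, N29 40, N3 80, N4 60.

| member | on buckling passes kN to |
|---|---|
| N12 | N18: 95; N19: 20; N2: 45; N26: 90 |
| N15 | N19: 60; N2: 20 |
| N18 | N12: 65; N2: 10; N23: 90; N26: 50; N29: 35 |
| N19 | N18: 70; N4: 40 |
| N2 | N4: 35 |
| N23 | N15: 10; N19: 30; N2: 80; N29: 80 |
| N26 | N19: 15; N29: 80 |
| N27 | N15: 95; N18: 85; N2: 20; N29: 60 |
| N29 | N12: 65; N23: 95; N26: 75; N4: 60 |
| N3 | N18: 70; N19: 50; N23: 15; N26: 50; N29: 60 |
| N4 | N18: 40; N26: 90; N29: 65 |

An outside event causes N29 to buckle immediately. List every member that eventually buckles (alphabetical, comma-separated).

Round 1 — N29 buckles (initial).
  N12: +65 → 65 ≥ 60
  N23: +95 → 95 < 110
  N26: +75 → 75 < 80
  N4: +60 → 60 ≥ 60
Round 2 — N12, N4 buckle.
  N18: +95+40 → 135 ≥ 120
  N19: +20 → 20 < 40
  N2: +45 → 45 ≥ 40
  N26: +90+90 → 255 ≥ 80
Round 3 — N18, N2, N26 buckle.
  N19: +15 → 35 < 40
  N23: +90 → 185 ≥ 110
Round 4 — N23 buckles.
  N15: +10 → 10 < 40
  N19: +30 → 65 ≥ 40
Round 5 — N19 buckles.
No further bucklings.

N12, N18, N19, N2, N23, N26, N29, N4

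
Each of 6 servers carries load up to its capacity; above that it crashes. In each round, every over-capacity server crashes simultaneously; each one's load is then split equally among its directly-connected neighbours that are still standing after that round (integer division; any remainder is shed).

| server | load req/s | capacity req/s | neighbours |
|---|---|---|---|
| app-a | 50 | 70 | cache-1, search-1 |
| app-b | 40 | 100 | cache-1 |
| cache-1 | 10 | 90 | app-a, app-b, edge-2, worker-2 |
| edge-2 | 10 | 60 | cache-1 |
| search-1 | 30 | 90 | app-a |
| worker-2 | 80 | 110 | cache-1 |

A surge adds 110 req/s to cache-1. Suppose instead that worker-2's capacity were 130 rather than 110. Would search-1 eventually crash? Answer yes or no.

With worker-2's capacity at 130:
Round 1 — cache-1 at 120 > 90. cache-1 crashes.
  cache-1 sheds 120 req/s to app-a, app-b, edge-2, worker-2: 30 each.
    app-a: 50+30 = 80 > 70
    app-b: 40+30 = 70 ≤ 100
    edge-2: 10+30 = 40 ≤ 60
    worker-2: 80+30 = 110 ≤ 130
Round 2 — app-a crashes.
  app-a sheds 80 req/s to search-1: 80 each.
    search-1: 30+80 = 110 > 90
Round 3 — search-1 crashes.
  search-1 sheds 110 req/s: no online neighbours, lost.
No further crashes.

yes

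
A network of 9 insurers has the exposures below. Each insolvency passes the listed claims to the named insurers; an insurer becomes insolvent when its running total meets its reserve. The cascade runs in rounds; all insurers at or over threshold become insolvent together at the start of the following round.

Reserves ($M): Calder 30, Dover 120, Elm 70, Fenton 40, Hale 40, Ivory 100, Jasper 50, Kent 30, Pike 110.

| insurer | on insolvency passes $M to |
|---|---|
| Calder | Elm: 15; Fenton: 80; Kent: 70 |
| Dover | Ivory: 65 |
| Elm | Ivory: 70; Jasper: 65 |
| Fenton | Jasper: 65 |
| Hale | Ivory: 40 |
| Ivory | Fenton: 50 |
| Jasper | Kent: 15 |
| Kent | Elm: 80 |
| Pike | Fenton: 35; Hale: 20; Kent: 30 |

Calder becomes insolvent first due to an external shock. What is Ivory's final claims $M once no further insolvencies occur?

Round 1 — Calder becomes insolvent (initial).
  Elm: +15 → 15 < 70
  Fenton: +80 → 80 ≥ 40
  Kent: +70 → 70 ≥ 30
Round 2 — Fenton, Kent become insolvent.
  Elm: +80 → 95 ≥ 70
  Jasper: +65 → 65 ≥ 50
Round 3 — Elm, Jasper become insolvent.
  Ivory: +70 → 70 < 100
No further insolvencies.

70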